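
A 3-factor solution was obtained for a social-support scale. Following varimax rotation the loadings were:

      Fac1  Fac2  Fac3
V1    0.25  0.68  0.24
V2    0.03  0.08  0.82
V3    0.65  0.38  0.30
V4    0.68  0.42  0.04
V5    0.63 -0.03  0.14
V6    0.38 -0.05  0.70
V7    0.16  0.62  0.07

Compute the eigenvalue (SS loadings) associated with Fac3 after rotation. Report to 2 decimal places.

1.34

SS loadings for Fac3 = 0.24² + 0.82² + 0.30² + 0.04² + 0.14² + 0.70² + 0.07² = 0.0576 + 0.6724 + 0.0900 + 0.0016 + 0.0196 + 0.4900 + 0.0049 = 1.3361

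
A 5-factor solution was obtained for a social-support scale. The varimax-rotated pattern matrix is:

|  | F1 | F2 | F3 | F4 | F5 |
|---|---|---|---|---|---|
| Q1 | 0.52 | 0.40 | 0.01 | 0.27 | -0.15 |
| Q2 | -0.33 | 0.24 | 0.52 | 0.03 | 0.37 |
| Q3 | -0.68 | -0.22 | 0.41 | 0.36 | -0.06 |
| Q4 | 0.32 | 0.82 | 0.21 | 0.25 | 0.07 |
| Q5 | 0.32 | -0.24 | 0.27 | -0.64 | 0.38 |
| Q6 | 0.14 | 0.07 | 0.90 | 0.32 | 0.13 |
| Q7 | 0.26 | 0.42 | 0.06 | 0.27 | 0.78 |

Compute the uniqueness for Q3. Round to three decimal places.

0.188

h² = (-0.68)² + (-0.22)² + 0.41² + 0.36² + (-0.06)² = 0.4624 + 0.0484 + 0.1681 + 0.1296 + 0.0036 = 0.8121
Uniqueness u² = 1 − h² = 1 − 0.8121 = 0.1879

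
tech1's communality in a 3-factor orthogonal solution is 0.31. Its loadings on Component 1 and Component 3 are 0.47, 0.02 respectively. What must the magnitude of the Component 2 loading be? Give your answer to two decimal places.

0.30

Under orthogonal rotation h² = Σλ², so λ_Component 2² = h² − (0.2213) = 0.31 − 0.2213 = 0.0887.
|λ| = √0.0887 = 0.2978.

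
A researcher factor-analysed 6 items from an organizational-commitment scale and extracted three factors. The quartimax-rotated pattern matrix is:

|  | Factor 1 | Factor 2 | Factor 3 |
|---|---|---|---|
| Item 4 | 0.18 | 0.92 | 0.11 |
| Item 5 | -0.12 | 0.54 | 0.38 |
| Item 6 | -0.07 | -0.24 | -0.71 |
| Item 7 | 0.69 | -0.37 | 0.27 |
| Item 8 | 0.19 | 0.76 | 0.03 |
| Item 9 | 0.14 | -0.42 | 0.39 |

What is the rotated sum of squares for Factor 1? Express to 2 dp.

0.58

SS loadings for Factor 1 = 0.18² + (-0.12)² + (-0.07)² + 0.69² + 0.19² + 0.14² = 0.0324 + 0.0144 + 0.0049 + 0.4761 + 0.0361 + 0.0196 = 0.5835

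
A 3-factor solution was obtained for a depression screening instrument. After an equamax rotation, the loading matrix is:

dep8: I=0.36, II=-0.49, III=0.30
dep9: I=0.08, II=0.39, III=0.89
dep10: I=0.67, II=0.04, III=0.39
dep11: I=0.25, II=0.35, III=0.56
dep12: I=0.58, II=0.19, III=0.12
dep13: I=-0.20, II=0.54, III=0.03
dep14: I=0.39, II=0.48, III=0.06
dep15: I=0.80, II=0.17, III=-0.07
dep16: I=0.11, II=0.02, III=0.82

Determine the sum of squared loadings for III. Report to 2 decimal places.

2.04

SS loadings for III = 0.30² + 0.89² + 0.39² + 0.56² + 0.12² + 0.03² + 0.06² + (-0.07)² + 0.82² = 0.0900 + 0.7921 + 0.1521 + 0.3136 + 0.0144 + 0.0009 + 0.0036 + 0.0049 + 0.6724 = 2.0440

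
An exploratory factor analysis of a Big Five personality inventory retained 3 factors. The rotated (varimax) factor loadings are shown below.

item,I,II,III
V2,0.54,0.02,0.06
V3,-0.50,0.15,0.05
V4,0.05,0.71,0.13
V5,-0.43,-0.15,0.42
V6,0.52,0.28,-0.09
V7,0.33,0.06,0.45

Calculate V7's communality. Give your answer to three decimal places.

0.315

h² = 0.33² + 0.06² + 0.45² = 0.1089 + 0.0036 + 0.2025 = 0.3150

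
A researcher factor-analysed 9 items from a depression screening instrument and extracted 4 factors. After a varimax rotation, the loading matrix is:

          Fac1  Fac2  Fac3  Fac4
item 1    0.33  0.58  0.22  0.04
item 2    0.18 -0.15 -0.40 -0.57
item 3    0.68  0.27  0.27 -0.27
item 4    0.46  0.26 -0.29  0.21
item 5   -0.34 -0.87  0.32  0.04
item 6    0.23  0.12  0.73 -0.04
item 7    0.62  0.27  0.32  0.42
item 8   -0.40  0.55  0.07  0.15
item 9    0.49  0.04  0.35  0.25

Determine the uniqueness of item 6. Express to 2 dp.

h² = 0.23² + 0.12² + 0.73² + (-0.04)² = 0.0529 + 0.0144 + 0.5329 + 0.0016 = 0.6018
Uniqueness u² = 1 − h² = 1 − 0.6018 = 0.3982

0.40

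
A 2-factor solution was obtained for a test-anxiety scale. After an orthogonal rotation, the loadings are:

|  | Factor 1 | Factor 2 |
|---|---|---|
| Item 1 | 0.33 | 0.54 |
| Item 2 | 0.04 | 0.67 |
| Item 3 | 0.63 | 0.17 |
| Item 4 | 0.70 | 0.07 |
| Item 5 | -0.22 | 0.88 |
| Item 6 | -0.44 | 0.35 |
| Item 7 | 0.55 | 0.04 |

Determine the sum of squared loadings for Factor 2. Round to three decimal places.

SS loadings for Factor 2 = 0.54² + 0.67² + 0.17² + 0.07² + 0.88² + 0.35² + 0.04² = 0.2916 + 0.4489 + 0.0289 + 0.0049 + 0.7744 + 0.1225 + 0.0016 = 1.6728

1.673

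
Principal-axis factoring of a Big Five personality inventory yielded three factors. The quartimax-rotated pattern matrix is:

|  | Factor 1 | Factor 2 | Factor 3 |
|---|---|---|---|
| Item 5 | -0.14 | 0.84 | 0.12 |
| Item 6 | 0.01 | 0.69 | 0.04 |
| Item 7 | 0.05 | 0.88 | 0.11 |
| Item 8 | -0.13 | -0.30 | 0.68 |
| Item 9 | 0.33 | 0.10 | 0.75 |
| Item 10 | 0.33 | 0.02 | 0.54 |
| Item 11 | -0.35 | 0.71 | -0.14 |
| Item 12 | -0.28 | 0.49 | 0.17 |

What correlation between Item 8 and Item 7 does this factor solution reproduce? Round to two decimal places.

-0.20

r̂ = Σ λ_i·λ_j across factors = (-0.13)(0.05) + (-0.30)(0.88) + (0.68)(0.11)
  = -0.0065 -0.2640 +0.0748 = -0.1957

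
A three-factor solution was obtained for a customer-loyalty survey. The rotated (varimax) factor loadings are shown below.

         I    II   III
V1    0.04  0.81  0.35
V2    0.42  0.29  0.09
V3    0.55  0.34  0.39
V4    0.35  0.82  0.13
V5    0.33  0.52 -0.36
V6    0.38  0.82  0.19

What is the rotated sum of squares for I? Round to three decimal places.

0.856

SS loadings for I = 0.04² + 0.42² + 0.55² + 0.35² + 0.33² + 0.38² = 0.0016 + 0.1764 + 0.3025 + 0.1225 + 0.1089 + 0.1444 = 0.8563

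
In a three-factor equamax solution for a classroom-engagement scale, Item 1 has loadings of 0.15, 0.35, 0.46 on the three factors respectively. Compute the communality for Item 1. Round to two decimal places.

h² = 0.15² + 0.35² + 0.46² = 0.0225 + 0.1225 + 0.2116 = 0.3566

0.36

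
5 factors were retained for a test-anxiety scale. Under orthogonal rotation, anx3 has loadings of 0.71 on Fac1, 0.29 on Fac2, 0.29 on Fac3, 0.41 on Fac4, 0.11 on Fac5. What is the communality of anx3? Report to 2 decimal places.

h² = 0.71² + 0.29² + 0.29² + 0.41² + 0.11² = 0.5041 + 0.0841 + 0.0841 + 0.1681 + 0.0121 = 0.8525

0.85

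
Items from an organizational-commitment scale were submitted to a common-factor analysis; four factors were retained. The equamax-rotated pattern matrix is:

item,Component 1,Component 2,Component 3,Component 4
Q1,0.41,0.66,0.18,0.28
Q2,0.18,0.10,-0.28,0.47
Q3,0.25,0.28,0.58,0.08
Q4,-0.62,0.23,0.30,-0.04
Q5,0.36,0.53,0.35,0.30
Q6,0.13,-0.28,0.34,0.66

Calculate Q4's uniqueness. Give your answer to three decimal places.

0.471

h² = (-0.62)² + 0.23² + 0.30² + (-0.04)² = 0.3844 + 0.0529 + 0.0900 + 0.0016 = 0.5289
Uniqueness u² = 1 − h² = 1 − 0.5289 = 0.4711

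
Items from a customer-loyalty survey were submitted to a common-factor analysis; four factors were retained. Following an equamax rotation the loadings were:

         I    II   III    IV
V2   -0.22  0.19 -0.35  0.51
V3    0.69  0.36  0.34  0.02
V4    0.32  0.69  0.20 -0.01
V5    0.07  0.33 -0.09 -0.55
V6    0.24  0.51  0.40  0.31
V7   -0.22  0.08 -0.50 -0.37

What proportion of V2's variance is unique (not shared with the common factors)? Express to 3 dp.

0.533

h² = (-0.22)² + 0.19² + (-0.35)² + 0.51² = 0.0484 + 0.0361 + 0.1225 + 0.2601 = 0.4671
Uniqueness u² = 1 − h² = 1 − 0.4671 = 0.5329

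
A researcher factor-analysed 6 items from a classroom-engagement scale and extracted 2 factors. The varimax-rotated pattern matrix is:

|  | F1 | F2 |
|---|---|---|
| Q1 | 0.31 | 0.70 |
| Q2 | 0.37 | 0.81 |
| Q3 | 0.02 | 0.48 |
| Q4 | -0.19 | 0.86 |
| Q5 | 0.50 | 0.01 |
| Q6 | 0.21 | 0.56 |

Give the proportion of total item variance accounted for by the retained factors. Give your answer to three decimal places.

0.499

SS loadings by factor: 0.5636, 2.4298; total = 2.9934.
Total variance with 6 standardized items is 6, so the solution explains 2.9934/6 = 0.4989.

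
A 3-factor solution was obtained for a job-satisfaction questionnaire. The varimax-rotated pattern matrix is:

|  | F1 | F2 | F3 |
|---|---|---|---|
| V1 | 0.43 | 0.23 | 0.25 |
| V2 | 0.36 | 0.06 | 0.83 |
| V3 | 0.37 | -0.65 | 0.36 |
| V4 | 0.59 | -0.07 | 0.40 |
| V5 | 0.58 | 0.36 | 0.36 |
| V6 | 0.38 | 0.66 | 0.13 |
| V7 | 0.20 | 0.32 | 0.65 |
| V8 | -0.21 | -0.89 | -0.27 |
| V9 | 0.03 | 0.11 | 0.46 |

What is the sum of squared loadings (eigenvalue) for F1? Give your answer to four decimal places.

SS loadings for F1 = 0.43² + 0.36² + 0.37² + 0.59² + 0.58² + 0.38² + 0.20² + (-0.21)² + 0.03² = 0.1849 + 0.1296 + 0.1369 + 0.3481 + 0.3364 + 0.1444 + 0.0400 + 0.0441 + 0.0009 = 1.3653

1.3653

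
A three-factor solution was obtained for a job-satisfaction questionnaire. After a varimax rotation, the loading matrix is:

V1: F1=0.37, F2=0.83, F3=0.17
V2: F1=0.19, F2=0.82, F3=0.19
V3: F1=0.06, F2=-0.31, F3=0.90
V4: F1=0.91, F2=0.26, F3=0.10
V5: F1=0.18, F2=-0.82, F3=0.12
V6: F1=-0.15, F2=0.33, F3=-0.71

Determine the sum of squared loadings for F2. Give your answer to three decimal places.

SS loadings for F2 = 0.83² + 0.82² + (-0.31)² + 0.26² + (-0.82)² + 0.33² = 0.6889 + 0.6724 + 0.0961 + 0.0676 + 0.6724 + 0.1089 = 2.3063

2.306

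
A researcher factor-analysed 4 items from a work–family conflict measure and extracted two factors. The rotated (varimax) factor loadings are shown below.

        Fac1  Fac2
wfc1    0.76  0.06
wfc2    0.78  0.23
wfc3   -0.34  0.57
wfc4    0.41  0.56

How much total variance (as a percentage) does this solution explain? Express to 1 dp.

SS loadings by factor: 1.4697, 0.6950; total = 2.1647.
Total variance with 4 standardized items is 4, so the solution explains 2.1647/4 = 0.5412 = 54.12%.

54.1%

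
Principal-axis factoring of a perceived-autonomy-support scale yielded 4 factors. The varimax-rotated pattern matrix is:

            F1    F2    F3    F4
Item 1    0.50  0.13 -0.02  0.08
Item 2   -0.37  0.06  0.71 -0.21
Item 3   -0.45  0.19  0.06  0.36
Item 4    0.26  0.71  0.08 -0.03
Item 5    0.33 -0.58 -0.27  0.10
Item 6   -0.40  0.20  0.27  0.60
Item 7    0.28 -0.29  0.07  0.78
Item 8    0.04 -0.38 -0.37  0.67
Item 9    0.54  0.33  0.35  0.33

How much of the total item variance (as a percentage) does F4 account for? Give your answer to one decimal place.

19.1%

SS loadings for F4 = 0.08² + (-0.21)² + 0.36² + (-0.03)² + 0.10² + 0.60² + 0.78² + 0.67² + 0.33² = 1.7172
With 9 standardized items, total variance = 9. Proportion = 1.7172/9 = 0.1908 → 19.08%.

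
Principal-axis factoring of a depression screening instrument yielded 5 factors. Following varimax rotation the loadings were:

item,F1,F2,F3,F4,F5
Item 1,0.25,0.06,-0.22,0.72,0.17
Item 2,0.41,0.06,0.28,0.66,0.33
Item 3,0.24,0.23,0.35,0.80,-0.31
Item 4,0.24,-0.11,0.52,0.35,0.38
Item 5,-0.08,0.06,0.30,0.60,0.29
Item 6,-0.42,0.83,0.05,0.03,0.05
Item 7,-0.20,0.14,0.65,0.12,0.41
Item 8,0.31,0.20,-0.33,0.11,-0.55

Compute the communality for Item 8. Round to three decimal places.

h² = 0.31² + 0.20² + (-0.33)² + 0.11² + (-0.55)² = 0.0961 + 0.0400 + 0.1089 + 0.0121 + 0.3025 = 0.5596

0.560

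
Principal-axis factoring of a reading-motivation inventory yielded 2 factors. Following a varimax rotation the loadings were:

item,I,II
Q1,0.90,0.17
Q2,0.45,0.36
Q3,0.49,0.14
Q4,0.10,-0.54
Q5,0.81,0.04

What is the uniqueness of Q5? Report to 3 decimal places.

h² = 0.81² + 0.04² = 0.6561 + 0.0016 = 0.6577
Uniqueness u² = 1 − h² = 1 − 0.6577 = 0.3423

0.342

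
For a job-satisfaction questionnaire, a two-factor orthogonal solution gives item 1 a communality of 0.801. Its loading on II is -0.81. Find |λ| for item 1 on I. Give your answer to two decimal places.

Under orthogonal rotation h² = Σλ², so λ_I² = h² − (0.6561) = 0.801 − 0.6561 = 0.1449.
|λ| = √0.1449 = 0.3807.

0.38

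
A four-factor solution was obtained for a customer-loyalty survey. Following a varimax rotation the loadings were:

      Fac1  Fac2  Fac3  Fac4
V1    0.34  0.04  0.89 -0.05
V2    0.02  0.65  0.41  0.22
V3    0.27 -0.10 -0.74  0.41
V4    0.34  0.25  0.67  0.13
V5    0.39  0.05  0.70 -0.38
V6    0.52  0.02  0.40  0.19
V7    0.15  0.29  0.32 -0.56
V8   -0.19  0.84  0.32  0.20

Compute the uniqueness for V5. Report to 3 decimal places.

h² = 0.39² + 0.05² + 0.70² + (-0.38)² = 0.1521 + 0.0025 + 0.4900 + 0.1444 = 0.7890
Uniqueness u² = 1 − h² = 1 − 0.7890 = 0.2110

0.211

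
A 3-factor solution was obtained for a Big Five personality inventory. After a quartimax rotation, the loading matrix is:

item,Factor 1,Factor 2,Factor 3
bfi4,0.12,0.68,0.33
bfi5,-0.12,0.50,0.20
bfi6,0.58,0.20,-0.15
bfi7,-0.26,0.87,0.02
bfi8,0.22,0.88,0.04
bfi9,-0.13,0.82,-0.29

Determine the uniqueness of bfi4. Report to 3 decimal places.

h² = 0.12² + 0.68² + 0.33² = 0.0144 + 0.4624 + 0.1089 = 0.5857
Uniqueness u² = 1 − h² = 1 − 0.5857 = 0.4143

0.414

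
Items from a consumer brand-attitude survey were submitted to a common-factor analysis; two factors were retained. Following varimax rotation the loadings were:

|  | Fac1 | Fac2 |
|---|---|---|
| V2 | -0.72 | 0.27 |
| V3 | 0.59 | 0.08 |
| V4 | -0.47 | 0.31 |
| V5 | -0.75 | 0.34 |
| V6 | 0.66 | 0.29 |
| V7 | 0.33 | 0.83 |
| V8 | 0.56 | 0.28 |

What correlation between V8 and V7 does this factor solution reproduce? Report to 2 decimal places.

0.42

r̂ = Σ λ_i·λ_j across factors = (0.56)(0.33) + (0.28)(0.83)
  = +0.1848 +0.2324 = 0.4172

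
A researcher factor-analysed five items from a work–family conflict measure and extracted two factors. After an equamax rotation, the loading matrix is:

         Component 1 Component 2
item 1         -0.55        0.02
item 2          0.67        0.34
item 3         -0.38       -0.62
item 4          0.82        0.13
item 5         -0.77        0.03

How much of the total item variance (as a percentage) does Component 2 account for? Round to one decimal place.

10.4%

SS loadings for Component 2 = 0.02² + 0.34² + (-0.62)² + 0.13² + 0.03² = 0.5182
With 5 standardized items, total variance = 5. Proportion = 0.5182/5 = 0.1036 → 10.36%.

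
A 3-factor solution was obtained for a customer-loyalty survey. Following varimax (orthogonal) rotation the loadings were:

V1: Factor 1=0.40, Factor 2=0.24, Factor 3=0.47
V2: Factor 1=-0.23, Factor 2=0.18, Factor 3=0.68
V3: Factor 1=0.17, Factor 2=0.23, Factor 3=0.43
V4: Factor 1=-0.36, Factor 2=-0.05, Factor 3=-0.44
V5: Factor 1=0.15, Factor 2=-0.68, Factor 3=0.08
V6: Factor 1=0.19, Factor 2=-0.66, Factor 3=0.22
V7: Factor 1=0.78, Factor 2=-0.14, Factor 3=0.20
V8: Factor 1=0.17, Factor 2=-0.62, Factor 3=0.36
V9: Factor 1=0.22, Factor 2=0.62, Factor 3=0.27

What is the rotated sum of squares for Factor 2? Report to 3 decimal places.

SS loadings for Factor 2 = 0.24² + 0.18² + 0.23² + (-0.05)² + (-0.68)² + (-0.66)² + (-0.14)² + (-0.62)² + 0.62² = 0.0576 + 0.0324 + 0.0529 + 0.0025 + 0.4624 + 0.4356 + 0.0196 + 0.3844 + 0.3844 = 1.8318

1.832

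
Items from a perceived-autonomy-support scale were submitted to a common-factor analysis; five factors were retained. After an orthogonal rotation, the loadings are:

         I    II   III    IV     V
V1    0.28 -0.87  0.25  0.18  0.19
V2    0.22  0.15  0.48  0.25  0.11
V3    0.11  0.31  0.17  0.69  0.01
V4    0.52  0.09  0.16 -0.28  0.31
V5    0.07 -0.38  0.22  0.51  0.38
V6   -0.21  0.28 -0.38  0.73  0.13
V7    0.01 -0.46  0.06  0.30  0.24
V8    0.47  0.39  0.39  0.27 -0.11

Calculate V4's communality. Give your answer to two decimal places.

h² = 0.52² + 0.09² + 0.16² + (-0.28)² + 0.31² = 0.2704 + 0.0081 + 0.0256 + 0.0784 + 0.0961 = 0.4786

0.48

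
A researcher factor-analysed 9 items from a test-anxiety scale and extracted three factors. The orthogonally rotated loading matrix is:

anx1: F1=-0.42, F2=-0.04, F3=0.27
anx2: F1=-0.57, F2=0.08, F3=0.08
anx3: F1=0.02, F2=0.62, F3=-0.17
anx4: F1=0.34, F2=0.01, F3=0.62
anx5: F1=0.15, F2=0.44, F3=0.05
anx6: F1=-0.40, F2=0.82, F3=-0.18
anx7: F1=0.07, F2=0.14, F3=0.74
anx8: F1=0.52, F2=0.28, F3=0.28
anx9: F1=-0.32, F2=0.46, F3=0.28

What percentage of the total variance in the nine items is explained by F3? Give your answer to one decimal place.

SS loadings for F3 = 0.27² + 0.08² + (-0.17)² + 0.62² + 0.05² + (-0.18)² + 0.74² + 0.28² + 0.28² = 1.2319
With 9 standardized items, total variance = 9. Proportion = 1.2319/9 = 0.1369 → 13.69%.

13.7%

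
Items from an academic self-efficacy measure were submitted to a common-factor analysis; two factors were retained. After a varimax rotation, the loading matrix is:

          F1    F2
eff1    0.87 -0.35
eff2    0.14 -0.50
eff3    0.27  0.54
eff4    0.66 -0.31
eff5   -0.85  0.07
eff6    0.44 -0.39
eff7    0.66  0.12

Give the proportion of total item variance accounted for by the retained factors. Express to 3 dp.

Communalities: 0.8794, 0.2696, 0.3645, 0.5317, 0.7274, 0.3457, 0.4500; Σh² = 3.5683.
Total variance with 7 standardized items is 7, so the solution explains 3.5683/7 = 0.5098.

0.510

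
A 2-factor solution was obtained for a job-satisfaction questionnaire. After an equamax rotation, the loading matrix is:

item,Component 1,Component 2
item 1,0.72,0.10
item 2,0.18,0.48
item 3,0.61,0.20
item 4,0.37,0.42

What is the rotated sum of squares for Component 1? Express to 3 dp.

SS loadings for Component 1 = 0.72² + 0.18² + 0.61² + 0.37² = 0.5184 + 0.0324 + 0.3721 + 0.1369 = 1.0598

1.060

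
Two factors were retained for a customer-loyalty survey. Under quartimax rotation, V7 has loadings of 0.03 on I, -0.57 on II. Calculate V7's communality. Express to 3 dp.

0.326

h² = 0.03² + (-0.57)² = 0.0009 + 0.3249 = 0.3258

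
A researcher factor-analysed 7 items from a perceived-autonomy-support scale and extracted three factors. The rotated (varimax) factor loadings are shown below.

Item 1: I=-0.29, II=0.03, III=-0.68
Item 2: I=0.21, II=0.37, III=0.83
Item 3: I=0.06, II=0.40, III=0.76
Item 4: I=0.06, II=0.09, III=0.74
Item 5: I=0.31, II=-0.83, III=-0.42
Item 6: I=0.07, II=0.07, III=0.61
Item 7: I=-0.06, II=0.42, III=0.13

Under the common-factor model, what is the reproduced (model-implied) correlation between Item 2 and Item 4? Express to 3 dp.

0.660

r̂ = Σ λ_i·λ_j across factors = (0.21)(0.06) + (0.37)(0.09) + (0.83)(0.74)
  = +0.0126 +0.0333 +0.6142 = 0.6601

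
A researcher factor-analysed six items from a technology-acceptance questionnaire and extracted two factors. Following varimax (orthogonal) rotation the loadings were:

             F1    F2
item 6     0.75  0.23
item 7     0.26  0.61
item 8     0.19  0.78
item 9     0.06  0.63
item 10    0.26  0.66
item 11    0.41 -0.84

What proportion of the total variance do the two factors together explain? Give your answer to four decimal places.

Communalities: 0.6154, 0.4397, 0.6445, 0.4005, 0.5032, 0.8737; Σh² = 3.4770.
Total variance with 6 standardized items is 6, so the solution explains 3.4770/6 = 0.5795.

0.5795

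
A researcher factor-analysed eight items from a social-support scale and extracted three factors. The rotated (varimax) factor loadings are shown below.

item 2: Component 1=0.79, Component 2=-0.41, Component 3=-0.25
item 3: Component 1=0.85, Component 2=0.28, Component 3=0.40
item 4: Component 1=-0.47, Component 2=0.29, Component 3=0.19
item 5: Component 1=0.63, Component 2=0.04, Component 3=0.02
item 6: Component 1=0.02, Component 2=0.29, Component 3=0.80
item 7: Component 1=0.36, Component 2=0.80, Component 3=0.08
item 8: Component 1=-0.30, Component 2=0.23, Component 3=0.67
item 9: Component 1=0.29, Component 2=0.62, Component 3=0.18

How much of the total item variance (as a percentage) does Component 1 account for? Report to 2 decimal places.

28.36%

SS loadings for Component 1 = 0.79² + 0.85² + (-0.47)² + 0.63² + 0.02² + 0.36² + (-0.30)² + 0.29² = 2.2685
With 8 standardized items, total variance = 8. Proportion = 2.2685/8 = 0.2836 → 28.36%.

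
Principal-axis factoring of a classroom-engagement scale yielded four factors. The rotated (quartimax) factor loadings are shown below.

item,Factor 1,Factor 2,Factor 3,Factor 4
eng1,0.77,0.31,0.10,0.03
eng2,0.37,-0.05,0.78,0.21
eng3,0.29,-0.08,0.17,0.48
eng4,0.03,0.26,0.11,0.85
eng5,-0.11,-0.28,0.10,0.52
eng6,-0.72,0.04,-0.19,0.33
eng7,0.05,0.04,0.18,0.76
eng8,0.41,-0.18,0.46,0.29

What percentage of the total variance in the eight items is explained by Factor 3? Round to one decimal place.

SS loadings for Factor 3 = 0.10² + 0.78² + 0.17² + 0.11² + 0.10² + (-0.19)² + 0.18² + 0.46² = 0.9495
With 8 standardized items, total variance = 8. Proportion = 0.9495/8 = 0.1187 → 11.87%.

11.9%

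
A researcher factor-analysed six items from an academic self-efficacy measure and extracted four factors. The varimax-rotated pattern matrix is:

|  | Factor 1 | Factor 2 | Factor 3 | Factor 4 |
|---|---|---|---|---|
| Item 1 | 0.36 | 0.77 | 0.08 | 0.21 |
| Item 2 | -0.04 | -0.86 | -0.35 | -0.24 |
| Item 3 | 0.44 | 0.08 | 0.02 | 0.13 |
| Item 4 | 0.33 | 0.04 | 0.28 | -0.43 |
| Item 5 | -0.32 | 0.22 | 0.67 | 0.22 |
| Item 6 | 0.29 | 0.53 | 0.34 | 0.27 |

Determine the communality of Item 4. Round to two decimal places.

h² = 0.33² + 0.04² + 0.28² + (-0.43)² = 0.1089 + 0.0016 + 0.0784 + 0.1849 = 0.3738

0.37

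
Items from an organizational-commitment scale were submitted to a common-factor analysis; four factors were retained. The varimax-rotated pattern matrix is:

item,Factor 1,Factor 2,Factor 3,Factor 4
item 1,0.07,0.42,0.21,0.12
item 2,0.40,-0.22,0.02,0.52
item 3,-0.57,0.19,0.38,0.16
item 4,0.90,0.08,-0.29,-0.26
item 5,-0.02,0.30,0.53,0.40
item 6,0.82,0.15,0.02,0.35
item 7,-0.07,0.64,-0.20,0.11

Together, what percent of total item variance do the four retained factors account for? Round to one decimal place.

57.6%

SS loadings by factor: 1.9775, 0.7894, 0.5943, 0.6726; total = 4.0338.
Total variance with 7 standardized items is 7, so the solution explains 4.0338/7 = 0.5763 = 57.63%.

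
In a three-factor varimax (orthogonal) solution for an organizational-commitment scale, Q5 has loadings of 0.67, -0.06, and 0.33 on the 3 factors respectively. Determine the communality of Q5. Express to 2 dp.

0.56

h² = 0.67² + (-0.06)² + 0.33² = 0.4489 + 0.0036 + 0.1089 = 0.5614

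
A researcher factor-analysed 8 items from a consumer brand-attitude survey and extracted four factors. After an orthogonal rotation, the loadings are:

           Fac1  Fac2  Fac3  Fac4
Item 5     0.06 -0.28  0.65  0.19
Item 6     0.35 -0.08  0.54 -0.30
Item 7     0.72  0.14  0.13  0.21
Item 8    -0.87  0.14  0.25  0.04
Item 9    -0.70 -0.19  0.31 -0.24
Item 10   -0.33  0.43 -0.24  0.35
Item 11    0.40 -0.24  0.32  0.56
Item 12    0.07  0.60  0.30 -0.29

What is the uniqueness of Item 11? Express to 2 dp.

0.37

h² = 0.40² + (-0.24)² + 0.32² + 0.56² = 0.1600 + 0.0576 + 0.1024 + 0.3136 = 0.6336
Uniqueness u² = 1 − h² = 1 − 0.6336 = 0.3664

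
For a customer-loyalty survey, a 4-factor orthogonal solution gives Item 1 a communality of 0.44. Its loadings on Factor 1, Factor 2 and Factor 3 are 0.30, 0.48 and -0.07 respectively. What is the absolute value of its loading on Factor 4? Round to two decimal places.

Under orthogonal rotation h² = Σλ², so λ_Factor 4² = h² − (0.3253) = 0.44 − 0.3253 = 0.1147.
|λ| = √0.1147 = 0.3387.

0.34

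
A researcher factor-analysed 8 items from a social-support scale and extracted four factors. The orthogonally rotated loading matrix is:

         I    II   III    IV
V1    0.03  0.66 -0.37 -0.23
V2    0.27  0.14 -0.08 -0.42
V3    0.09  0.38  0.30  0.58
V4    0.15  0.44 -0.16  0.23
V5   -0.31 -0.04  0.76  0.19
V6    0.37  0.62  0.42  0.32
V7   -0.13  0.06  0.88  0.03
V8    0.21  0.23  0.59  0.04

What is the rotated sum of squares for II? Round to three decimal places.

1.236

SS loadings for II = 0.66² + 0.14² + 0.38² + 0.44² + (-0.04)² + 0.62² + 0.06² + 0.23² = 0.4356 + 0.0196 + 0.1444 + 0.1936 + 0.0016 + 0.3844 + 0.0036 + 0.0529 = 1.2357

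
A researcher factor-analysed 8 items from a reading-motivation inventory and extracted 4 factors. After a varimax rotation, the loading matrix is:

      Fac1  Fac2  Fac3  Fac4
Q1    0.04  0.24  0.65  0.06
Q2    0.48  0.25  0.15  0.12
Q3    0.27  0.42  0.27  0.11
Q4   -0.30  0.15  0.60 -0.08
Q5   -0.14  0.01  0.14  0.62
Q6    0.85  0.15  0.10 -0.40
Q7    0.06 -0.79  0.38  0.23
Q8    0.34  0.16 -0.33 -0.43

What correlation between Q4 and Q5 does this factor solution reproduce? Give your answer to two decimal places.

0.08

r̂ = Σ λ_i·λ_j across factors = (-0.30)(-0.14) + (0.15)(0.01) + (0.60)(0.14) + (-0.08)(0.62)
  = +0.0420 +0.0015 +0.0840 -0.0496 = 0.0779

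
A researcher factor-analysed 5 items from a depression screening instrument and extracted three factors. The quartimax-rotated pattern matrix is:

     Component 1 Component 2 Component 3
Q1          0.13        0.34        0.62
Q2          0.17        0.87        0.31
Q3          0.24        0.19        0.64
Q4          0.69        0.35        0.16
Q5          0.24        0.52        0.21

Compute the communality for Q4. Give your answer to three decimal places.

0.624

h² = 0.69² + 0.35² + 0.16² = 0.4761 + 0.1225 + 0.0256 = 0.6242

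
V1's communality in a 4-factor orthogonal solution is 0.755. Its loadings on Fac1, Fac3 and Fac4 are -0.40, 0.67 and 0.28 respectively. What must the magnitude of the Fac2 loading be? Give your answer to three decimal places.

Under orthogonal rotation h² = Σλ², so λ_Fac2² = h² − (0.6873) = 0.755 − 0.6873 = 0.0677.
|λ| = √0.0677 = 0.2602.

0.260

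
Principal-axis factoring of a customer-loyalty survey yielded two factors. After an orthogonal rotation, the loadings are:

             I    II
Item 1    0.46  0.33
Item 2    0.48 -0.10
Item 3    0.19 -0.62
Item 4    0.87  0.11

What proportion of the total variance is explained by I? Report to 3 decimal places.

0.309

SS loadings for I = 0.46² + 0.48² + 0.19² + 0.87² = 1.2350
Proportion of variance = 1.2350 / 4 = 0.3088.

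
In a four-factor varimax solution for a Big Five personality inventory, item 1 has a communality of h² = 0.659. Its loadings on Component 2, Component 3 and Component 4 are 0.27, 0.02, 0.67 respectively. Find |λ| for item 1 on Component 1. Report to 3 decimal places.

0.370

Under orthogonal rotation h² = Σλ², so λ_Component 1² = h² − (0.5222) = 0.659 − 0.5222 = 0.1368.
|λ| = √0.1368 = 0.3699.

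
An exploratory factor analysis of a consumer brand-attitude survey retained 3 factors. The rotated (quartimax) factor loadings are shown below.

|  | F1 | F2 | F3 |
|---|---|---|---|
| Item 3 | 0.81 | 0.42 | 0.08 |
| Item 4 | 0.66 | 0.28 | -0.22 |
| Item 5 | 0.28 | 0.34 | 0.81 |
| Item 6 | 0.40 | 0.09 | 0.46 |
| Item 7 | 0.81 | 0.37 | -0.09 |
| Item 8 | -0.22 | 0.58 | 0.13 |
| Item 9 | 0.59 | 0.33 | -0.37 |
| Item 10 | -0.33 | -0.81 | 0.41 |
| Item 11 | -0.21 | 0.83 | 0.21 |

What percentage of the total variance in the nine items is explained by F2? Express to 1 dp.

25.6%

SS loadings for F2 = 0.42² + 0.28² + 0.34² + 0.09² + 0.37² + 0.58² + 0.33² + (-0.81)² + 0.83² = 2.3057
With 9 standardized items, total variance = 9. Proportion = 2.3057/9 = 0.2562 → 25.62%.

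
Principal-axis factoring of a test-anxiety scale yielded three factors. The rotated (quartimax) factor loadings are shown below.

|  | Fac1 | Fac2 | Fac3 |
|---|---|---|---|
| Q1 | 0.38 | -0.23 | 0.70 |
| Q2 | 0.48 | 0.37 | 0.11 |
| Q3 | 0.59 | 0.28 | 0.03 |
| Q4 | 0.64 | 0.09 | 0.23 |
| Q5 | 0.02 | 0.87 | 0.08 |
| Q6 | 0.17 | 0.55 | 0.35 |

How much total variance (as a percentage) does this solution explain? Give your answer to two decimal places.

53.04%

Communalities: 0.6873, 0.3794, 0.4274, 0.4706, 0.7637, 0.4539; Σh² = 3.1823.
Total variance with 6 standardized items is 6, so the solution explains 3.1823/6 = 0.5304 = 53.04%.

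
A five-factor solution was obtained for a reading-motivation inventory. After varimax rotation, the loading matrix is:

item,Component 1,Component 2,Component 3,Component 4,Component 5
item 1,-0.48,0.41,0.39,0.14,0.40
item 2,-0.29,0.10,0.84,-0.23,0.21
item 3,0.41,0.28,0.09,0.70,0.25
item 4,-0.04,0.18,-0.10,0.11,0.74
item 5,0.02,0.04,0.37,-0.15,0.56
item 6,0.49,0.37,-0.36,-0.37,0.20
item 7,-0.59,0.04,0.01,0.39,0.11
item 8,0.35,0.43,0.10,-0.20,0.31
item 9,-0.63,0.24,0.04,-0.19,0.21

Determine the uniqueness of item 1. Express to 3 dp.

h² = (-0.48)² + 0.41² + 0.39² + 0.14² + 0.40² = 0.2304 + 0.1681 + 0.1521 + 0.0196 + 0.1600 = 0.7302
Uniqueness u² = 1 − h² = 1 − 0.7302 = 0.2698

0.270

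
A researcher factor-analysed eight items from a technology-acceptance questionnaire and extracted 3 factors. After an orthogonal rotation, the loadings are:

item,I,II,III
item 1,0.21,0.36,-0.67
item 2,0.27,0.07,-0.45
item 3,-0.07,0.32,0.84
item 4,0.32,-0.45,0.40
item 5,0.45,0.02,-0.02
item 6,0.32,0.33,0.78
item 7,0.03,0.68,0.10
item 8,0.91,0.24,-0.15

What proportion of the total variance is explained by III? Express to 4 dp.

SS loadings for III = (-0.67)² + (-0.45)² + 0.84² + 0.40² + (-0.02)² + 0.78² + 0.10² + (-0.15)² = 2.1583
Proportion of variance = 2.1583 / 8 = 0.2698.

0.2698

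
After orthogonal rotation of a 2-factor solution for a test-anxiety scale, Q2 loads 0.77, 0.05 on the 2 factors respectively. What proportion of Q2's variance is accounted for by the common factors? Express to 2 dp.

h² = 0.77² + 0.05² = 0.5929 + 0.0025 = 0.5954

0.60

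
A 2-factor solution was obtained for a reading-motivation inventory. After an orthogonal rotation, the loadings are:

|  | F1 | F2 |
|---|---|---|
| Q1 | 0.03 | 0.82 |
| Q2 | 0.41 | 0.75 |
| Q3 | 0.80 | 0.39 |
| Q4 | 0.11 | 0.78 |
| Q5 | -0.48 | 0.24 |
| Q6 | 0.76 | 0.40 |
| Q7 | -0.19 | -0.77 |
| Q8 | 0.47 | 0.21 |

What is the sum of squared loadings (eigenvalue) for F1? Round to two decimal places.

1.89

SS loadings for F1 = 0.03² + 0.41² + 0.80² + 0.11² + (-0.48)² + 0.76² + (-0.19)² + 0.47² = 0.0009 + 0.1681 + 0.6400 + 0.0121 + 0.2304 + 0.5776 + 0.0361 + 0.2209 = 1.8861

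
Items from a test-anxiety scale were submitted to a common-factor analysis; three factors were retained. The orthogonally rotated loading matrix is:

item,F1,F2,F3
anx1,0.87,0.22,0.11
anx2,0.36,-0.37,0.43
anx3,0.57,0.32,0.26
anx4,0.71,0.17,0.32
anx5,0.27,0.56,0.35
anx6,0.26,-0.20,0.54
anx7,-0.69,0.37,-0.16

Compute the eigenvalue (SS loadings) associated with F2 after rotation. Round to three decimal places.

SS loadings for F2 = 0.22² + (-0.37)² + 0.32² + 0.17² + 0.56² + (-0.20)² + 0.37² = 0.0484 + 0.1369 + 0.1024 + 0.0289 + 0.3136 + 0.0400 + 0.1369 = 0.8071

0.807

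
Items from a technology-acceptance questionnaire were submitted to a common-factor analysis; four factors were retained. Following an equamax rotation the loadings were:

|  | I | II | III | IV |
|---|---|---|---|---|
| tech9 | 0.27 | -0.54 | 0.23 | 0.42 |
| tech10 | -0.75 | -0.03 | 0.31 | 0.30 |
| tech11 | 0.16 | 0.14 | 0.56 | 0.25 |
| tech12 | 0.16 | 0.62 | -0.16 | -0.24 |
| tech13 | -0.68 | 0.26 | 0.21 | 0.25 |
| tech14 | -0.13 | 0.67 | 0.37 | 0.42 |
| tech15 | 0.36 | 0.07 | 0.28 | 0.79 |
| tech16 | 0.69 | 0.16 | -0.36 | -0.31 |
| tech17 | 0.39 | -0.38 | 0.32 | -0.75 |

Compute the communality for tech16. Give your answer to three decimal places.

0.727

h² = 0.69² + 0.16² + (-0.36)² + (-0.31)² = 0.4761 + 0.0256 + 0.1296 + 0.0961 = 0.7274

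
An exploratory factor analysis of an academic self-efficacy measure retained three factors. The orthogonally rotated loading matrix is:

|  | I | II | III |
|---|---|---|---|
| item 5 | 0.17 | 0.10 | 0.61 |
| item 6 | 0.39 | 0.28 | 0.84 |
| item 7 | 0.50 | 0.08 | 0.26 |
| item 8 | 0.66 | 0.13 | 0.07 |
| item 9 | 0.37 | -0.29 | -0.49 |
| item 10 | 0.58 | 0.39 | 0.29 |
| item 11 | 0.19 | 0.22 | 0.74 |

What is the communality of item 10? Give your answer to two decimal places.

h² = 0.58² + 0.39² + 0.29² = 0.3364 + 0.1521 + 0.0841 = 0.5726

0.57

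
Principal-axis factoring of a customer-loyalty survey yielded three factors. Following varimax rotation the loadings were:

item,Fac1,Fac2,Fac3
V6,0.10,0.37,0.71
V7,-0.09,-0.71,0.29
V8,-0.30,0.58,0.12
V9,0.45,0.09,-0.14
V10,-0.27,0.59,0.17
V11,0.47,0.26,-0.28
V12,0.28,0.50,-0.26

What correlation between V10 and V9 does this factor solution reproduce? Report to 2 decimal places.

r̂ = Σ λ_i·λ_j across factors = (-0.27)(0.45) + (0.59)(0.09) + (0.17)(-0.14)
  = -0.1215 +0.0531 -0.0238 = -0.0922

-0.09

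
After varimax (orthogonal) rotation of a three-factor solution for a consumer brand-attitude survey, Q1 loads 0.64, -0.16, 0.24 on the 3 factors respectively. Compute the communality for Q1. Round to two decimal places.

h² = 0.64² + (-0.16)² + 0.24² = 0.4096 + 0.0256 + 0.0576 = 0.4928

0.49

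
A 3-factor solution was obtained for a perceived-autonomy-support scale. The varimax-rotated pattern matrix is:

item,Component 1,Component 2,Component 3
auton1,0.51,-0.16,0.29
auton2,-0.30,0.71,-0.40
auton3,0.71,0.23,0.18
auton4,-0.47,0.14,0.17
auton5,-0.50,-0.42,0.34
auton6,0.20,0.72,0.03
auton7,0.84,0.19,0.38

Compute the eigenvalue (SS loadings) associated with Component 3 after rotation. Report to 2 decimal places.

0.57

SS loadings for Component 3 = 0.29² + (-0.40)² + 0.18² + 0.17² + 0.34² + 0.03² + 0.38² = 0.0841 + 0.1600 + 0.0324 + 0.0289 + 0.1156 + 0.0009 + 0.1444 = 0.5663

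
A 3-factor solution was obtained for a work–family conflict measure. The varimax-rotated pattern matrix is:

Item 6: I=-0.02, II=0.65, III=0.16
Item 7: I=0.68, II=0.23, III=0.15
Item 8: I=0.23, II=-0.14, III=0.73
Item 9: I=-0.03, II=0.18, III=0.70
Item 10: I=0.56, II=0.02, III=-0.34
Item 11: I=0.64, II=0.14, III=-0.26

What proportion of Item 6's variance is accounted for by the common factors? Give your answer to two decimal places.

0.45

h² = (-0.02)² + 0.65² + 0.16² = 0.0004 + 0.4225 + 0.0256 = 0.4485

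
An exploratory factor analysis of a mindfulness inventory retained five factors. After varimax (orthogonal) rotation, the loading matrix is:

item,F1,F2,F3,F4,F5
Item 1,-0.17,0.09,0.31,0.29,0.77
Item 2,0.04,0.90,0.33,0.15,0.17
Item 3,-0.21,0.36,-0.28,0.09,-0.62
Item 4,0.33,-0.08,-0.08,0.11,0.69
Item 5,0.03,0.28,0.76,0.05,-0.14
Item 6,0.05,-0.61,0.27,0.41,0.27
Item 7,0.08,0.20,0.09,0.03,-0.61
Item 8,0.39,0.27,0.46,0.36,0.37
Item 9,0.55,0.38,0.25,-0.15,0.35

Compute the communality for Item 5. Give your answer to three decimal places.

h² = 0.03² + 0.28² + 0.76² + 0.05² + (-0.14)² = 0.0009 + 0.0784 + 0.5776 + 0.0025 + 0.0196 = 0.6790

0.679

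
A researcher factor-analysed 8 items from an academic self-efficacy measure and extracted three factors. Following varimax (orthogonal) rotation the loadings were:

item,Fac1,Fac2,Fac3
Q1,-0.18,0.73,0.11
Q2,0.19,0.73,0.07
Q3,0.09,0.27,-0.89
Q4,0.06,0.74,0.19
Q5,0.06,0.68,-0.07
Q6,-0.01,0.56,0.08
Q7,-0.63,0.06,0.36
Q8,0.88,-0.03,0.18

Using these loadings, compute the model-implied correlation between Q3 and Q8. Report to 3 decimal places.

r̂ = Σ λ_i·λ_j across factors = (0.09)(0.88) + (0.27)(-0.03) + (-0.89)(0.18)
  = +0.0792 -0.0081 -0.1602 = -0.0891

-0.089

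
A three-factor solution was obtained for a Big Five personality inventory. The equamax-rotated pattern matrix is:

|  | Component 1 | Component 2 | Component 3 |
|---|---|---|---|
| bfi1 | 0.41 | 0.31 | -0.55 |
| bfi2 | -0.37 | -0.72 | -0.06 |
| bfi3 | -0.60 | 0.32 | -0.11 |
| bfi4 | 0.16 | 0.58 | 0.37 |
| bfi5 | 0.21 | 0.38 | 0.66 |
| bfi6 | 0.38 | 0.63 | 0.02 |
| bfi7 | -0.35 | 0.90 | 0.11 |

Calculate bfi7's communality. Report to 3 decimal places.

h² = (-0.35)² + 0.90² + 0.11² = 0.1225 + 0.8100 + 0.0121 = 0.9446

0.945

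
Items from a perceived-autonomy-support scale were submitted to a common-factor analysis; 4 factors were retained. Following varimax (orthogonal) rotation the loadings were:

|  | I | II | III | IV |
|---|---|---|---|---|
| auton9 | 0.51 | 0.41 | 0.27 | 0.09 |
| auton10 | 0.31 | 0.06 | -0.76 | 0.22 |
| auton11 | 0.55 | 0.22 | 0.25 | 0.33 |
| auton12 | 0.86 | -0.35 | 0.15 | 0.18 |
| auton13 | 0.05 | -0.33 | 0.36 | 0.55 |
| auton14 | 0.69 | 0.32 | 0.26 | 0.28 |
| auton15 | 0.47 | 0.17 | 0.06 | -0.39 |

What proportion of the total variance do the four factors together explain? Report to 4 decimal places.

SS loadings by factor: 2.0978, 0.5828, 0.9363, 0.7308; total = 4.3477.
Total variance with 7 standardized items is 7, so the solution explains 4.3477/7 = 0.6211.

0.6211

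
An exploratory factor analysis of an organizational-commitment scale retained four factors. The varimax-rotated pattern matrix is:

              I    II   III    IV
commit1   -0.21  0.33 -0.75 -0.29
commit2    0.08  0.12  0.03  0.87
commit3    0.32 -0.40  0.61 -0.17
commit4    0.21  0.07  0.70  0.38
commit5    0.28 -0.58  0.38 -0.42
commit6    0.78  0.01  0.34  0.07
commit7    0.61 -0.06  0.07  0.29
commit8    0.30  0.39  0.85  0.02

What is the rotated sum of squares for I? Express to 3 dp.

1.346

SS loadings for I = (-0.21)² + 0.08² + 0.32² + 0.21² + 0.28² + 0.78² + 0.61² + 0.30² = 0.0441 + 0.0064 + 0.1024 + 0.0441 + 0.0784 + 0.6084 + 0.3721 + 0.0900 = 1.3459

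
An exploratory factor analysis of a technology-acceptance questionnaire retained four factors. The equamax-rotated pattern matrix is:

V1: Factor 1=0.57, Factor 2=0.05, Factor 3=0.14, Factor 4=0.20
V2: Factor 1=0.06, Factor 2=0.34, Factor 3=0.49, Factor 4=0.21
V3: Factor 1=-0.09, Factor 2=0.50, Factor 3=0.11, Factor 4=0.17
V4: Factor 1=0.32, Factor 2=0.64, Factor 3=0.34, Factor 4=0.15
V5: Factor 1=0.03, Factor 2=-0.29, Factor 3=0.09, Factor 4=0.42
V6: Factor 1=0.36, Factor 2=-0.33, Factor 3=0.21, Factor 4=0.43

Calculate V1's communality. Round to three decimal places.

h² = 0.57² + 0.05² + 0.14² + 0.20² = 0.3249 + 0.0025 + 0.0196 + 0.0400 = 0.3870

0.387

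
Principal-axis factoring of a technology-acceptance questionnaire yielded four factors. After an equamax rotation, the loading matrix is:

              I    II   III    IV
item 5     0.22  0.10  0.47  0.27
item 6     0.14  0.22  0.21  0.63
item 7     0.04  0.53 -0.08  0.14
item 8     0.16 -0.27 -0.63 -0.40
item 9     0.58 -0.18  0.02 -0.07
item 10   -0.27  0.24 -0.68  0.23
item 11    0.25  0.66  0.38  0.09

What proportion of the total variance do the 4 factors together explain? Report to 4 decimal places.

Communalities: 0.3522, 0.5090, 0.3085, 0.6554, 0.3741, 0.6458, 0.6506; Σh² = 3.4956.
Total variance with 7 standardized items is 7, so the solution explains 3.4956/7 = 0.4994.

0.4994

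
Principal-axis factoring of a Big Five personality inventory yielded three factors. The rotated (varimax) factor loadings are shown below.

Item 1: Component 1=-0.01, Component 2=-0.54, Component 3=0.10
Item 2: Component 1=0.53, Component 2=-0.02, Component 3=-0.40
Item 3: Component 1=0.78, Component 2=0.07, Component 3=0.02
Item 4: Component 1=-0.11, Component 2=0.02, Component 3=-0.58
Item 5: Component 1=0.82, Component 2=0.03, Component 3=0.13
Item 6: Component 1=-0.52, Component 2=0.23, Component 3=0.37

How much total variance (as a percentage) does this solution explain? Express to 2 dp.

Communalities: 0.3017, 0.4413, 0.6137, 0.3489, 0.6902, 0.4602; Σh² = 2.8560.
Total variance with 6 standardized items is 6, so the solution explains 2.8560/6 = 0.4760 = 47.60%.

47.60%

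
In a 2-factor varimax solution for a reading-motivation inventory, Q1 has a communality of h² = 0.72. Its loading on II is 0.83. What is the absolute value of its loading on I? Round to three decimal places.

Under orthogonal rotation h² = Σλ², so λ_I² = h² − (0.6889) = 0.72 − 0.6889 = 0.0311.
|λ| = √0.0311 = 0.1764.

0.176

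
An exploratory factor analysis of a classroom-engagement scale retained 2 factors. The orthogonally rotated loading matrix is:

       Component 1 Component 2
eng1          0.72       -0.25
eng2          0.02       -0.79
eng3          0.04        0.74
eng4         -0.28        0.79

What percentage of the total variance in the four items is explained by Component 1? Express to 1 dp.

SS loadings for Component 1 = 0.72² + 0.02² + 0.04² + (-0.28)² = 0.5988
With 4 standardized items, total variance = 4. Proportion = 0.5988/4 = 0.1497 → 14.97%.

15.0%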